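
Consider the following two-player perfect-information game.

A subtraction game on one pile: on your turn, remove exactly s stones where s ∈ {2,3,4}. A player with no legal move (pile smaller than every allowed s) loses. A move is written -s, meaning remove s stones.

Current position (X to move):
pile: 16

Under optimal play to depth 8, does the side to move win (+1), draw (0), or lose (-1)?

[16] X move#1: -2:-1/14, -3:+1/13*, -4:+1/12
[13] O move#2: -2:-1/11*, -3:-1/10, -4:-1/9
[11] X move#3: -2:-1/9, -3:-1/8, -4:+1/7*
[7] O move#4: -2:-1/5*, -3:-1/4, -4:-1/3
[5] X move#5: -2:-1/3, -3:-1/2, -4:+1/1*
[1] end (terminal -1, O#6); searched 16 to 8

value(16, X) = +1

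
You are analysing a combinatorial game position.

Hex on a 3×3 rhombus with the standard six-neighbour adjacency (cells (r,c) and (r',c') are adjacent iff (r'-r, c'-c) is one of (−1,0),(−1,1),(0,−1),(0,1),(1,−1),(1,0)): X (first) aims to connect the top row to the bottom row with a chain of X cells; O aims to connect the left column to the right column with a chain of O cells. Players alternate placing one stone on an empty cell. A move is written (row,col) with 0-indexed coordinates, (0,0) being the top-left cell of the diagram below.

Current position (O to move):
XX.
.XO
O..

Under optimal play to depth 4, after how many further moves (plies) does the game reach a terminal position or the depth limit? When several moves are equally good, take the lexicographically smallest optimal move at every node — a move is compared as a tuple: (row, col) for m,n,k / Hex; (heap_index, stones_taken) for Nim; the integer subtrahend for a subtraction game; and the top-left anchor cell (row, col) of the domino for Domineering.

PV length from [XX./.XO/O..]: 1 ply

ply 1, O at XX./.XO/O.. | (0,2)=-1→XXO/.XO/O..; (1,0)=-1→XX./OXO/O..; (2,1)=+1→XX./.XO/OO.*; (2,2)=-1→XX./.XO/O.O
ply 2: XX./.XO/OO. is terminal -1 (X); from XX./.XO/O.. depth 4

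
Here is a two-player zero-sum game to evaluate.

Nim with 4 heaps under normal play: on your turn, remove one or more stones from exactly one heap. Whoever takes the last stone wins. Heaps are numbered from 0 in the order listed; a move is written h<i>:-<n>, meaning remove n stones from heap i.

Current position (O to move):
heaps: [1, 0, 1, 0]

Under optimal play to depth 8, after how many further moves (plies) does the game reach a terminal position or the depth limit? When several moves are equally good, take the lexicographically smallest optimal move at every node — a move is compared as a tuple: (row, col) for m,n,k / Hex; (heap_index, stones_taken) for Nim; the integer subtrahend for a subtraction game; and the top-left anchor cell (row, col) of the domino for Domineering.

p1 O@[(1,0,1,0)]: h0:-1[(0,0,1,0)]-1* h2:-1[(1,0,0,0)]-1
p2 X@[(0,0,1,0)]: h2:-1[(0,0,0,0)]+1*
p3 O@[(0,0,0,0)] terminal -1; root [(1,0,1,0)] d8

PV length from [(1,0,1,0)]: 2 plies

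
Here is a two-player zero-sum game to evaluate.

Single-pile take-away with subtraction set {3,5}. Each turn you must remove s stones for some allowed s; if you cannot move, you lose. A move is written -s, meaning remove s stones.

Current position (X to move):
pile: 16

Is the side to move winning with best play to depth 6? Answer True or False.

X winning at [16]: False

p1 X@[16]: -3[13]-1* -5[11]-1
p2 O@[13]: -3[10]+1* -5[8]+1
p3 X@[10]: -3[7]-1* -5[5]-1
p4 O@[7]: -3[4]-1 -5[2]+1*
p5 X@[2] terminal -1; root [16] d6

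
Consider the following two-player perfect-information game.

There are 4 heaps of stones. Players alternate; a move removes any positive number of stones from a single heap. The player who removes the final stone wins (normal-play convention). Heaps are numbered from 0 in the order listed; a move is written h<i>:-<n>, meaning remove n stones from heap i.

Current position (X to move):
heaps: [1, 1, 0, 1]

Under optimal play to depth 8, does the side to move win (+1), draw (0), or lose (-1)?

value((1,1,0,1), X) = +1

ply 1, X at (1,1,0,1) | h0:-1=+1→(0,1,0,1)*; h1:-1=+1→(1,0,0,1); h3:-1=+1→(1,1,0,0)
ply 2, O at (0,1,0,1) | h1:-1=-1→(0,0,0,1)*; h3:-1=-1→(0,1,0,0)
ply 3, X at (0,0,0,1) | h3:-1=+1→(0,0,0,0)*
ply 4: (0,0,0,0) is terminal -1 (O); from (1,1,0,1) depth 8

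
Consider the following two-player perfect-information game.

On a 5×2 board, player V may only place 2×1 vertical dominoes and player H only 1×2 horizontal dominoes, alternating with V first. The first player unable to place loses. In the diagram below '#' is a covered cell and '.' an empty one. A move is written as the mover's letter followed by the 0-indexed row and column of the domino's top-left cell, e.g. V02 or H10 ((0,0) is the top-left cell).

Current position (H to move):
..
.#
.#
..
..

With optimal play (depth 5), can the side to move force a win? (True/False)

p1 H@[../.#/.#/../..]: H00[##/.#/.#/../..]-1 H30[../.#/.#/##/..]+1* H40[../.#/.#/../##]+1
p2 V@[../.#/.#/##/..]: V00[#./##/.#/##/..]-1* V10[../##/##/##/..]-1
p3 H@[#./##/.#/##/..]: H40[#./##/.#/##/##]+1*
p4 V@[#./##/.#/##/##] terminal -1; root [../.#/.#/../..] d5

H winning at [../.#/.#/../..]: True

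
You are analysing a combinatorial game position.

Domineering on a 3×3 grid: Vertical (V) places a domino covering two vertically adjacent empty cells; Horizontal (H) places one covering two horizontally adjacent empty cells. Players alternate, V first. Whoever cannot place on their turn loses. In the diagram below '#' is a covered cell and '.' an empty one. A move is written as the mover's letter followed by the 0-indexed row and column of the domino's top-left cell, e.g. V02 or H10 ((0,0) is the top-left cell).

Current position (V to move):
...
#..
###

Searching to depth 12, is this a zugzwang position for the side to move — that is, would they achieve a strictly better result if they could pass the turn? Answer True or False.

ply 1, V at .../#../### | V01=+1→.#./##./###*; V02=-1→..#/#.#/###
ply 2: .#./##./### is terminal -1 (H); from .../#../### depth 12
if V skipped the turn, H would face:
~ ply 1, H at .../#../### | H00=-1→##./#../###; H01=+1→.##/#../###*; H11=+1→.../###/###
~ ply 2: .##/#../### is terminal -1 (V); from .../#../### depth 12
compare (V): move=+1 vs pass=-1

zugzwang(.../#../###, V) = False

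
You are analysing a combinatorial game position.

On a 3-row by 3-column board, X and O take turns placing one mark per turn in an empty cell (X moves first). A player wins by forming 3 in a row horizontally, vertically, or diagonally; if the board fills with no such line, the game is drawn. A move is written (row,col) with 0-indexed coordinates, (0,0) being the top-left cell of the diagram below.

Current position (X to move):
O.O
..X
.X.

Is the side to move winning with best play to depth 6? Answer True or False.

p1 X@[O.O/..X/.X.]: (0,1)[OXO/..X/.X.]-1* (1,0)[O.O/X.X/.X.]-1 (1,1)[O.O/.XX/.X.]-1 (2,0)[O.O/..X/XX.]-1 (2,2)[O.O/..X/.XX]-1
p2 O@[OXO/..X/.X.]: (1,0)[OXO/O.X/.X.]-1 (1,1)[OXO/.OX/.X.]+1* (2,0)[OXO/..X/OX.]-1 (2,2)[OXO/..X/.XO]-1
p3 X@[OXO/.OX/.X.]: (1,0)[OXO/XOX/.X.]-1* (2,0)[OXO/.OX/XX.]-1 (2,2)[OXO/.OX/.XX]-1
p4 O@[OXO/XOX/.X.]: (2,0)[OXO/XOX/OX.]+1* (2,2)[OXO/XOX/.XO]+1
p5 X@[OXO/XOX/OX.] terminal -1; root [O.O/..X/.X.] d6

X winning at [O.O/..X/.X.]: False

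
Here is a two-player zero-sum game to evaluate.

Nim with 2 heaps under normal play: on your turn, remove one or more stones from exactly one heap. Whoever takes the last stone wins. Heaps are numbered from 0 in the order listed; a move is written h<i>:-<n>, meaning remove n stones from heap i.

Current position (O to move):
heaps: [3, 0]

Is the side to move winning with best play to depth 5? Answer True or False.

p1 O@[(3,0)]: h0:-1[(2,0)]-1 h0:-2[(1,0)]-1 h0:-3[(0,0)]+1*
p2 X@[(0,0)] terminal -1; root [(3,0)] d5

O winning at [(3,0)]: True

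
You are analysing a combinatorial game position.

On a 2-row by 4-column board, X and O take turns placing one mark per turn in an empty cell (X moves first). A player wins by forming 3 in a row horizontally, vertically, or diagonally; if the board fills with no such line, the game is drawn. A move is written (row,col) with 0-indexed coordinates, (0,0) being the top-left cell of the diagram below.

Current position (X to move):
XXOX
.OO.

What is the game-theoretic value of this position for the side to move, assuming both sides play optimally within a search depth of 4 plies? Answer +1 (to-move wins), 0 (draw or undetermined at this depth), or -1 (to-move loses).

[XXOX/.OO.] X move#1: (1,0):-1/XXOX/XOO.*, (1,3):-1/XXOX/.OOX
[XXOX/XOO.] O move#2: (1,3):+1/XXOX/XOOO*
[XXOX/XOOO] end (terminal -1, X#3); searched XXOX/.OO. to 4

value(XXOX/.OO., X) = -1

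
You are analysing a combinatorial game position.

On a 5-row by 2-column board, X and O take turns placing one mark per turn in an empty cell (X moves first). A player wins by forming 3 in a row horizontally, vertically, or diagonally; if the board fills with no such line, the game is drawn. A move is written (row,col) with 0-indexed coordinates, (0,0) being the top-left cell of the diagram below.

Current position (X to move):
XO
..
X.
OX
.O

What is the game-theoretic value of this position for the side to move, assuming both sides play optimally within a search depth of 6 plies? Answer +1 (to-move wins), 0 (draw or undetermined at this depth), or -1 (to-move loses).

value(XO/../X./OX/.O, X) = +1

p1 X@[XO/../X./OX/.O]: (1,0)[XO/X./X./OX/.O]+1* (1,1)[XO/.X/X./OX/.O]+1 (2,1)[XO/../XX/OX/.O]+1 (4,0)[XO/../X./OX/XO]+0
p2 O@[XO/X./X./OX/.O] terminal -1; root [XO/../X./OX/.O] d6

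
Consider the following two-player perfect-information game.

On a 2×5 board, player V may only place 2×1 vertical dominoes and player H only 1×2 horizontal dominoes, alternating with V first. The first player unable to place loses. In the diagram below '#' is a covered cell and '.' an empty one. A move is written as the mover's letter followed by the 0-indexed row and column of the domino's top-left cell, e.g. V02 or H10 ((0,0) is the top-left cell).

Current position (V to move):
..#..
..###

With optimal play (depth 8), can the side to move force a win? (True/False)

V winning at [..#../..###]: True

ply 1, V at ..#../..### | V00=+1→#.#../#.###*; V01=+1→.##../.####
ply 2, H at #.#../#.### | H03=-1→#.###/#.###*
ply 3, V at #.###/#.### | V01=+1→#####/#####*
ply 4: #####/##### is terminal -1 (H); from ..#../..### depth 8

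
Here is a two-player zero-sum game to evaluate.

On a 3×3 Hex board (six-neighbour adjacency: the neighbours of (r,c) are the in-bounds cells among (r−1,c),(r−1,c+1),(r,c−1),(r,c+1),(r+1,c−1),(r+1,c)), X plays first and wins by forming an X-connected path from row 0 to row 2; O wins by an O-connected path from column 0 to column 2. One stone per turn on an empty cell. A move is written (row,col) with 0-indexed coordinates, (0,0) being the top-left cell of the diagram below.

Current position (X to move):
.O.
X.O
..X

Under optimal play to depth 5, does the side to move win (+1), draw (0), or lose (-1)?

ply 1, X at .O./X.O/..X | (0,0)=-1→XO./X.O/..X; (0,2)=-1→.OX/X.O/..X; (1,1)=+1→.O./XXO/..X*; (2,0)=-1→.O./X.O/X.X; (2,1)=-1→.O./X.O/.XX
ply 2, O at .O./XXO/..X | (0,0)=-1→OO./XXO/..X*; (0,2)=-1→.OO/XXO/..X; (2,0)=-1→.O./XXO/O.X; (2,1)=-1→.O./XXO/.OX
ply 3, X at OO./XXO/..X | (0,2)=+1→OOX/XXO/..X*; (2,0)=-1→OO./XXO/X.X; (2,1)=-1→OO./XXO/.XX
ply 4, O at OOX/XXO/..X | (2,0)=-1→OOX/XXO/O.X*; (2,1)=-1→OOX/XXO/.OX
ply 5, X at OOX/XXO/O.X | (2,1)=+1→OOX/XXO/OXX*
ply 6: OOX/XXO/OXX is terminal -1 (O); from .O./X.O/..X depth 5

value(.O./X.O/..X, X) = +1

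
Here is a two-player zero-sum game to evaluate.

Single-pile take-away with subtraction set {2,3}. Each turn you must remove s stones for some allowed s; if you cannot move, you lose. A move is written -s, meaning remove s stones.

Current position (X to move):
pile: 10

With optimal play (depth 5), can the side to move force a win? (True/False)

p1 X@[10]: -2[8]-1* -3[7]-1
p2 O@[8]: -2[6]+1* -3[5]+1
p3 X@[6]: -2[4]-1* -3[3]-1
p4 O@[4]: -2[2]-1 -3[1]+1*
p5 X@[1] terminal -1; root [10] d5

X winning at [10]: False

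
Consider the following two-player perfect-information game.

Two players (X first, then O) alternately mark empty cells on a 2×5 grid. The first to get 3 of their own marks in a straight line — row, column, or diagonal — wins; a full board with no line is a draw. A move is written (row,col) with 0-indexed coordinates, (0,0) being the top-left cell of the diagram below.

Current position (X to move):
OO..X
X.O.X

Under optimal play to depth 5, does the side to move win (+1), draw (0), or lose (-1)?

value(OO..X/X.O.X, X) = 0

p1 X@[OO..X/X.O.X]: (0,2)[OOX.X/X.O.X]+0* (0,3)[OO.XX/X.O.X]-1 (1,1)[OO..X/XXO.X]-1 (1,3)[OO..X/X.OXX]-1
p2 O@[OOX.X/X.O.X]: (0,3)[OOXOX/X.O.X]+0* (1,1)[OOX.X/XOO.X]-1 (1,3)[OOX.X/X.OOX]-1
p3 X@[OOXOX/X.O.X]: (1,1)[OOXOX/XXO.X]+0* (1,3)[OOXOX/X.OXX]+0
p4 O@[OOXOX/XXO.X]: (1,3)[OOXOX/XXOOX]+0*
p5 X@[OOXOX/XXOOX] terminal +0; root [OO..X/X.O.X] d5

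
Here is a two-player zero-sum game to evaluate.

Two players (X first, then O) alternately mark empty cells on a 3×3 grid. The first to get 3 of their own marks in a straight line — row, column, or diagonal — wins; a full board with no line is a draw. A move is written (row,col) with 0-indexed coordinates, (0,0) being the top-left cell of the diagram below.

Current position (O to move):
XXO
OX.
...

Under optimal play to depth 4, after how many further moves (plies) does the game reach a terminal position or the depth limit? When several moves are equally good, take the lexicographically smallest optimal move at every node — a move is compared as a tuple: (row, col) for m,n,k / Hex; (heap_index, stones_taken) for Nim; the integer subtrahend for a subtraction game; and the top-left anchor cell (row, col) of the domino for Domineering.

PV length from [XXO/OX./...]: 2 plies

ply 1, O at XXO/OX./... | (1,2)=-1→XXO/OXO/...*; (2,0)=-1→XXO/OX./O..; (2,1)=-1→XXO/OX./.O.; (2,2)=-1→XXO/OX./..O
ply 2, X at XXO/OXO/... | (2,0)=-1→XXO/OXO/X..; (2,1)=+1→XXO/OXO/.X.*; (2,2)=+1→XXO/OXO/..X
ply 3: XXO/OXO/.X. is terminal -1 (O); from XXO/OX./... depth 4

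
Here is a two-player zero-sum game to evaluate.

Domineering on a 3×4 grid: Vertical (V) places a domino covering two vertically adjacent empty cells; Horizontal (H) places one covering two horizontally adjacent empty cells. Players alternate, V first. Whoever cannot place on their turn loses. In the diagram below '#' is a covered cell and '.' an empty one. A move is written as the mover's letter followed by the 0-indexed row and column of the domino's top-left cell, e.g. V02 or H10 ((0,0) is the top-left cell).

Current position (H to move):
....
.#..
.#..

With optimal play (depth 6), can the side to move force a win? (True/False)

ply 1, H at ..../.#../.#.. | H00=-1→##../.#../.#..; H01=-1→.##./.#../.#..; H02=-1→..##/.#../.#..; H12=+1→..../.###/.#..*; H22=-1→..../.#../.###
ply 2, V at ..../.###/.#.. | V00=-1→#.../####/.#..*; V10=-1→..../####/##..
ply 3, H at #.../####/.#.. | H01=+1→###./####/.#..*; H02=+1→#.##/####/.#..; H22=+1→#.../####/.###
ply 4: ###./####/.#.. is terminal -1 (V); from ..../.#../.#.. depth 6

H winning at [..../.#../.#..]: True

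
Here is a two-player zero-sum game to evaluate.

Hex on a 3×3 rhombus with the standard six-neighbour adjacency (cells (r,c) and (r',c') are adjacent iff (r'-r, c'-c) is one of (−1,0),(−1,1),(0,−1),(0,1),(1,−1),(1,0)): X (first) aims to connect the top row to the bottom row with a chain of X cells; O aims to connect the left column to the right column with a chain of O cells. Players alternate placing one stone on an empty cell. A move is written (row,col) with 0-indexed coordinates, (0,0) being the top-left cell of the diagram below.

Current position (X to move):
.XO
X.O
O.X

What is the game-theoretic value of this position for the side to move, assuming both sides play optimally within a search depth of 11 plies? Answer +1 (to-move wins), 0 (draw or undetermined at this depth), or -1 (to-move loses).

p1 X@[.XO/X.O/O.X]: (0,0)[XXO/X.O/O.X]-1* (1,1)[.XO/XXO/O.X]-1 (2,1)[.XO/X.O/OXX]-1
p2 O@[XXO/X.O/O.X]: (1,1)[XXO/XOO/O.X]+1* (2,1)[XXO/X.O/OOX]+1
p3 X@[XXO/XOO/O.X] terminal -1; root [.XO/X.O/O.X] d11

value(.XO/X.O/O.X, X) = -1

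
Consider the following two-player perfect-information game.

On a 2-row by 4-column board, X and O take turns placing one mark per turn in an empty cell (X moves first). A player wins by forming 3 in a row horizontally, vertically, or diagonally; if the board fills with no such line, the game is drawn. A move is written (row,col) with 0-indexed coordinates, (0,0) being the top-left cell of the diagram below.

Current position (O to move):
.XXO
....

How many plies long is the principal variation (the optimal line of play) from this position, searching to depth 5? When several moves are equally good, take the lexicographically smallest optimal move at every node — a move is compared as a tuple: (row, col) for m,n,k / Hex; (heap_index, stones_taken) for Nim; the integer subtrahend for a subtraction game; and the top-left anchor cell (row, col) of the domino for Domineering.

PV length from [.XXO/....]: 5 plies

p1 O@[.XXO/....]: (0,0)[OXXO/....]+0* (1,0)[.XXO/O...]-1 (1,1)[.XXO/.O..]-1 (1,2)[.XXO/..O.]-1 (1,3)[.XXO/...O]-1
p2 X@[OXXO/....]: (1,0)[OXXO/X...]+0* (1,1)[OXXO/.X..]+0 (1,2)[OXXO/..X.]+0 (1,3)[OXXO/...X]+0
p3 O@[OXXO/X...]: (1,1)[OXXO/XO..]+0* (1,2)[OXXO/X.O.]+0 (1,3)[OXXO/X..O]+0
p4 X@[OXXO/XO..]: (1,2)[OXXO/XOX.]+0* (1,3)[OXXO/XO.X]+0
p5 O@[OXXO/XOX.]: (1,3)[OXXO/XOXO]+0*
p6 X@[OXXO/XOXO] terminal +0; root [.XXO/....] d5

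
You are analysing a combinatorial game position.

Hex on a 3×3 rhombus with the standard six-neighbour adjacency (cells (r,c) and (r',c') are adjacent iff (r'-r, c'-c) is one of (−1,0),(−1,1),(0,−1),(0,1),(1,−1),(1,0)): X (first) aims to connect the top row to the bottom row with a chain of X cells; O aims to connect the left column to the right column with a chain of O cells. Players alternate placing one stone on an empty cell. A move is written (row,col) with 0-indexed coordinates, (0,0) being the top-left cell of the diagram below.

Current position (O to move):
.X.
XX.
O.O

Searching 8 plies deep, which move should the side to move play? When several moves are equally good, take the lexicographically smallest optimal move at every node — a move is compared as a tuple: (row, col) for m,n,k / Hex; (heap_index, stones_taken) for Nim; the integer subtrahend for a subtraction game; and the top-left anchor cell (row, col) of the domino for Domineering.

[.X./XX./O.O] O move#1: (0,0):-1/OX./XX./O.O, (0,2):-1/.XO/XX./O.O, (1,2):-1/.X./XXO/O.O, (2,1):+1/.X./XX./OOO*
[.X./XX./OOO] end (terminal -1, X#2); searched .X./XX./O.O to 8

O's best at [.X./XX./O.O]: (2,1)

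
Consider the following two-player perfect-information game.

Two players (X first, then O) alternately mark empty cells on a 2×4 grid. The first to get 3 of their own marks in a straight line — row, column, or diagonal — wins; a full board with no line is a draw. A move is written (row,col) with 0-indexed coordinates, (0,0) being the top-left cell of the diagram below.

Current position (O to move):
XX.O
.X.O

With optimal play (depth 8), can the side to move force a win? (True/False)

p1 O@[XX.O/.X.O]: (0,2)[XXOO/.X.O]+0* (1,0)[XX.O/OX.O]-1 (1,2)[XX.O/.XOO]-1
p2 X@[XXOO/.X.O]: (1,0)[XXOO/XX.O]+0* (1,2)[XXOO/.XXO]+0
p3 O@[XXOO/XX.O]: (1,2)[XXOO/XXOO]+0*
p4 X@[XXOO/XXOO] terminal +0; root [XX.O/.X.O] d8

O winning at [XX.O/.X.O]: False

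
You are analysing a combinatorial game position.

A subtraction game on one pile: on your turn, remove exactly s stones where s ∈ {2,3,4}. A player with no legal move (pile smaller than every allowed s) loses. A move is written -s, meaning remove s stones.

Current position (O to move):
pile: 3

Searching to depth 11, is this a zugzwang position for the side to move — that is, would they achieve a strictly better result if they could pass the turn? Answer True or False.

zugzwang(3, O) = False

ply 1, O at 3 | -2=+1→1*; -3=+1→0
ply 2: 1 is terminal -1 (X); from 3 depth 11
pass branch (X moves first from the same position):
  | ply 1, X at 3 | -2=+1→1*; -3=+1→0
  | ply 2: 1 is terminal -1 (O); from 3 depth 11
O moving scores +1; O passing scores -1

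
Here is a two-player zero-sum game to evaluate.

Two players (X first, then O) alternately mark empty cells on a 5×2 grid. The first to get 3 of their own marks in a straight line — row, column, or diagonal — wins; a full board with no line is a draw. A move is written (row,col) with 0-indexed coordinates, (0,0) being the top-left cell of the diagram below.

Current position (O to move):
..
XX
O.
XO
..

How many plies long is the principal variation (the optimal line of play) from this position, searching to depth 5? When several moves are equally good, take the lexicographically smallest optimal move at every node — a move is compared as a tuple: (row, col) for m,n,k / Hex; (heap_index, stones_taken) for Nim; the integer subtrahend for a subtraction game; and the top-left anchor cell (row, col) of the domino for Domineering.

PV length from [../XX/O./XO/..]: 5 plies

ply 1, O at ../XX/O./XO/.. | (0,0)=+0→O./XX/O./XO/..*; (0,1)=+0→.O/XX/O./XO/..; (2,1)=+0→../XX/OO/XO/..; (4,0)=+0→../XX/O./XO/O.; (4,1)=+0→../XX/O./XO/.O
ply 2, X at O./XX/O./XO/.. | (0,1)=+0→OX/XX/O./XO/..*; (2,1)=+0→O./XX/OX/XO/..; (4,0)=+0→O./XX/O./XO/X.; (4,1)=+0→O./XX/O./XO/.X
ply 3, O at OX/XX/O./XO/.. | (2,1)=+0→OX/XX/OO/XO/..*; (4,0)=-1→OX/XX/O./XO/O.; (4,1)=-1→OX/XX/O./XO/.O
ply 4, X at OX/XX/OO/XO/.. | (4,0)=-1→OX/XX/OO/XO/X.; (4,1)=+0→OX/XX/OO/XO/.X*
ply 5, O at OX/XX/OO/XO/.X | (4,0)=+0→OX/XX/OO/XO/OX*
ply 6: OX/XX/OO/XO/OX is terminal +0 (X); from ../XX/O./XO/.. depth 5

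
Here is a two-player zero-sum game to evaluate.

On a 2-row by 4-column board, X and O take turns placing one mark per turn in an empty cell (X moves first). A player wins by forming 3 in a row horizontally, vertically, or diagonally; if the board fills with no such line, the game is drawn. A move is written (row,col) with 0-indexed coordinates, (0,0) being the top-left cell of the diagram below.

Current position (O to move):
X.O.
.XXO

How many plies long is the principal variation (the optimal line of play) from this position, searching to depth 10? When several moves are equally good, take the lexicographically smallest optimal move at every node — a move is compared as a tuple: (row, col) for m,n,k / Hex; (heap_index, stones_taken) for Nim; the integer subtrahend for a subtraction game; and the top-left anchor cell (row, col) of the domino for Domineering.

p1 O@[X.O./.XXO]: (0,1)[XOO./.XXO]-1 (0,3)[X.OO/.XXO]-1 (1,0)[X.O./OXXO]+0*
p2 X@[X.O./OXXO]: (0,1)[XXO./OXXO]+0* (0,3)[X.OX/OXXO]+0
p3 O@[XXO./OXXO]: (0,3)[XXOO/OXXO]+0*
p4 X@[XXOO/OXXO] terminal +0; root [X.O./.XXO] d10

PV length from [X.O./.XXO]: 3 plies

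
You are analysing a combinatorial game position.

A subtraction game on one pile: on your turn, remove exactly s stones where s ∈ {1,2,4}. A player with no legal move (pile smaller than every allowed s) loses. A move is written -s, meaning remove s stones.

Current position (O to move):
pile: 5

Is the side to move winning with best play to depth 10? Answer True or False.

O winning at [5]: True

[5] O move#1: -1:-1/4, -2:+1/3*, -4:-1/1
[3] X move#2: -1:-1/2*, -2:-1/1
[2] O move#3: -1:-1/1, -2:+1/0*
[0] end (terminal -1, X#4); searched 5 to 10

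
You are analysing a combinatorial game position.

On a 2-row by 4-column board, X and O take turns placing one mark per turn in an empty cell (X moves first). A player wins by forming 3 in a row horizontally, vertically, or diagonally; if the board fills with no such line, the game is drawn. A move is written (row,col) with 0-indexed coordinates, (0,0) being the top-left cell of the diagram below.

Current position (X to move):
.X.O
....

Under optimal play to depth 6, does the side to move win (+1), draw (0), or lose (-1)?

[.X.O/....] X move#1: (0,0):+0/XX.O/....*, (0,2):+0/.XXO/...., (1,0):+0/.X.O/X..., (1,1):+0/.X.O/.X.., (1,2):+0/.X.O/..X., (1,3):+0/.X.O/...X
[XX.O/....] O move#2: (0,2):+0/XXOO/....*, (1,0):-1/XX.O/O..., (1,1):-1/XX.O/.O.., (1,2):-1/XX.O/..O., (1,3):-1/XX.O/...O
[XXOO/....] X move#3: (1,0):+0/XXOO/X...*, (1,1):+0/XXOO/.X.., (1,2):+0/XXOO/..X., (1,3):+0/XXOO/...X
[XXOO/X...] O move#4: (1,1):+0/XXOO/XO..*, (1,2):+0/XXOO/X.O., (1,3):+0/XXOO/X..O
[XXOO/XO..] X move#5: (1,2):+0/XXOO/XOX.*, (1,3):+0/XXOO/XO.X
[XXOO/XOX.] O move#6: (1,3):+0/XXOO/XOXO*
[XXOO/XOXO] end (terminal +0, X#7); searched .X.O/.... to 6

value(.X.O/...., X) = 0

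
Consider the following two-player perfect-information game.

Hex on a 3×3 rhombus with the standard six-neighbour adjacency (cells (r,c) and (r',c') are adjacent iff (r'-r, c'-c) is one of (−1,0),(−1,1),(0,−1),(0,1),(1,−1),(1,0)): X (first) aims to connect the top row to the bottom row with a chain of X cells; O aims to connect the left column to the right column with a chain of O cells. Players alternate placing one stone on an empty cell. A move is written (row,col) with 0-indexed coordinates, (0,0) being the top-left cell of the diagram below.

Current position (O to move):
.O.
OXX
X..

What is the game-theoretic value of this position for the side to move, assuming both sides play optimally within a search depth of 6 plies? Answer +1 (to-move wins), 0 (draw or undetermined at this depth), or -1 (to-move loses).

value(.O./OXX/X.., O) = +1

[.O./OXX/X..] O move#1: (0,0):-1/OO./OXX/X.., (0,2):+1/.OO/OXX/X..*, (2,1):-1/.O./OXX/XO., (2,2):-1/.O./OXX/X.O
[.OO/OXX/X..] end (terminal -1, X#2); searched .O./OXX/X.. to 6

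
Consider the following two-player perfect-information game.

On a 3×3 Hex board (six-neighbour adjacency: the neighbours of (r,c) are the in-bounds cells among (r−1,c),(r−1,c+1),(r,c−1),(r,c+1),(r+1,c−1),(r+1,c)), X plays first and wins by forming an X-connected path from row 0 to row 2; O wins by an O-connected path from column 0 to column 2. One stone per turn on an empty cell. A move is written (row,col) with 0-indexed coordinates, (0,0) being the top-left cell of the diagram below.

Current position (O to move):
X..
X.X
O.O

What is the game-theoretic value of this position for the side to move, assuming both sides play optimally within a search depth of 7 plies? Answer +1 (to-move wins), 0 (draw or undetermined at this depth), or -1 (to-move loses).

value(X../X.X/O.O, O) = +1

ply 1, O at X../X.X/O.O | (0,1)=-1→XO./X.X/O.O; (0,2)=+1→X.O/X.X/O.O*; (1,1)=+1→X../XOX/O.O; (2,1)=+1→X../X.X/OOO
ply 2, X at X.O/X.X/O.O | (0,1)=-1→XXO/X.X/O.O*; (1,1)=-1→X.O/XXX/O.O; (2,1)=-1→X.O/X.X/OXO
ply 3, O at XXO/X.X/O.O | (1,1)=+1→XXO/XOX/O.O*; (2,1)=+1→XXO/X.X/OOO
ply 4: XXO/XOX/O.O is terminal -1 (X); from X../X.X/O.O depth 7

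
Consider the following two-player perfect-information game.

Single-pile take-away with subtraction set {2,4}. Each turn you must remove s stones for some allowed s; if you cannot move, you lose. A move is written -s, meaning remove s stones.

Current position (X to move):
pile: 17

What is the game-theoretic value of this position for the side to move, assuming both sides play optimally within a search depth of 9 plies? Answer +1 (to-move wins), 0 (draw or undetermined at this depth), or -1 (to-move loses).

[17] X move#1: -2:-1/15, -4:+1/13*
[13] O move#2: -2:-1/11*, -4:-1/9
[11] X move#3: -2:-1/9, -4:+1/7*
[7] O move#4: -2:-1/5*, -4:-1/3
[5] X move#5: -2:-1/3, -4:+1/1*
[1] end (terminal -1, O#6); searched 17 to 9

value(17, X) = +1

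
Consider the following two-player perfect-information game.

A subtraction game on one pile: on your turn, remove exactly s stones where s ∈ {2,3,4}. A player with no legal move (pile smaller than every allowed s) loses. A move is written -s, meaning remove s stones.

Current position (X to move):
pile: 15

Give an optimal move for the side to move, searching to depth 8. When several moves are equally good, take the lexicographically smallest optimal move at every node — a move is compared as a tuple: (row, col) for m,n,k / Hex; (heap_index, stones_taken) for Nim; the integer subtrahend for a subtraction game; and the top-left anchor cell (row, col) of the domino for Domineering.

X's best at [15]: -2

p1 X@[15]: -2[13]+1* -3[12]+1 -4[11]-1
p2 O@[13]: -2[11]-1* -3[10]-1 -4[9]-1
p3 X@[11]: -2[9]-1 -3[8]-1 -4[7]+1*
p4 O@[7]: -2[5]-1* -3[4]-1 -4[3]-1
p5 X@[5]: -2[3]-1 -3[2]-1 -4[1]+1*
p6 O@[1] terminal -1; root [15] d8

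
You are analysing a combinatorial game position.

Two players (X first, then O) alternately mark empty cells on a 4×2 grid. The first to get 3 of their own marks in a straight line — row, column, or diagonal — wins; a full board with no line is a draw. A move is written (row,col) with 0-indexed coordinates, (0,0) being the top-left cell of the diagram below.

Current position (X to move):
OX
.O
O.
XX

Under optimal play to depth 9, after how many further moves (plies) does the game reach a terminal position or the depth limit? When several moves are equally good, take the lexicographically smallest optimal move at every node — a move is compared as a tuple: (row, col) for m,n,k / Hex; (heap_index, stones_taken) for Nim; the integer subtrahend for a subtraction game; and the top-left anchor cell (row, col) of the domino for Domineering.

PV length from [OX/.O/O./XX]: 2 plies

[OX/.O/O./XX] X move#1: (1,0):+0/OX/XO/O./XX*, (2,1):-1/OX/.O/OX/XX
[OX/XO/O./XX] O move#2: (2,1):+0/OX/XO/OO/XX*
[OX/XO/OO/XX] end (terminal +0, X#3); searched OX/.O/O./XX to 9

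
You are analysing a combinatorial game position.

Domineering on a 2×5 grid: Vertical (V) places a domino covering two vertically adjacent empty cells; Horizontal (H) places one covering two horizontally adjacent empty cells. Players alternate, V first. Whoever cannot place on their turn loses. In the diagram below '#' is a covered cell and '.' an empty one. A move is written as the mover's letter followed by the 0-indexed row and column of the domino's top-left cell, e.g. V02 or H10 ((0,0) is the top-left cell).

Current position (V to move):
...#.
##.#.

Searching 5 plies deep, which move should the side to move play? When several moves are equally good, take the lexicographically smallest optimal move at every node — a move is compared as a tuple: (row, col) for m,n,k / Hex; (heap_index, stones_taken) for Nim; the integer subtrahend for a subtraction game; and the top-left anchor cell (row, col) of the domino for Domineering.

p1 V@[...#./##.#.]: V02[..##./####.]+1* V04[...##/##.##]-1
p2 H@[..##./####.]: H00[####./####.]-1*
p3 V@[####./####.]: V04[#####/#####]+1*
p4 H@[#####/#####] terminal -1; root [...#./##.#.] d5

V's best at [...#./##.#.]: V02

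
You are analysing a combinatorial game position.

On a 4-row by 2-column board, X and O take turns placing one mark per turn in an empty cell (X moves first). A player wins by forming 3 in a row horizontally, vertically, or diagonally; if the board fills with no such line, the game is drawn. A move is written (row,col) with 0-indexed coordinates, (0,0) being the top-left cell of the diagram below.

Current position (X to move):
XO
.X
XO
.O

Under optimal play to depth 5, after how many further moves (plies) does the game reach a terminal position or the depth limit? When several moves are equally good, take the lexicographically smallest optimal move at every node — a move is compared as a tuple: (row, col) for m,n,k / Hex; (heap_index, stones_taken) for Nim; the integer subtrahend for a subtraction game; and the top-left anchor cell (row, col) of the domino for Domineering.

PV length from [XO/.X/XO/.O]: 1 ply

p1 X@[XO/.X/XO/.O]: (1,0)[XO/XX/XO/.O]+1* (3,0)[XO/.X/XO/XO]+0
p2 O@[XO/XX/XO/.O] terminal -1; root [XO/.X/XO/.O] d5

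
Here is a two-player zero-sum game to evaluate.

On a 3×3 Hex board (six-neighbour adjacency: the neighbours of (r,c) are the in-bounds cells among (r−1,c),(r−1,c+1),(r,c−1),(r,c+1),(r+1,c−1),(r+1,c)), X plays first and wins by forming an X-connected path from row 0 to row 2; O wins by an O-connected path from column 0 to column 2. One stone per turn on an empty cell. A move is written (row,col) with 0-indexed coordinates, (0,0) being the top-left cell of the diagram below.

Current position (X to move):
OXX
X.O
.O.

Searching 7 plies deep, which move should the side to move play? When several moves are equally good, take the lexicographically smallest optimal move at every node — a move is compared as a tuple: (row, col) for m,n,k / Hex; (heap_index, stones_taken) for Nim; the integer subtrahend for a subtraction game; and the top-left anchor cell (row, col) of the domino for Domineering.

X's best at [OXX/X.O/.O.]: (2,0)

[OXX/X.O/.O.] X move#1: (1,1):-1/OXX/XXO/.O., (2,0):+1/OXX/X.O/XO.*, (2,2):-1/OXX/X.O/.OX
[OXX/X.O/XO.] end (terminal -1, O#2); searched OXX/X.O/.O. to 7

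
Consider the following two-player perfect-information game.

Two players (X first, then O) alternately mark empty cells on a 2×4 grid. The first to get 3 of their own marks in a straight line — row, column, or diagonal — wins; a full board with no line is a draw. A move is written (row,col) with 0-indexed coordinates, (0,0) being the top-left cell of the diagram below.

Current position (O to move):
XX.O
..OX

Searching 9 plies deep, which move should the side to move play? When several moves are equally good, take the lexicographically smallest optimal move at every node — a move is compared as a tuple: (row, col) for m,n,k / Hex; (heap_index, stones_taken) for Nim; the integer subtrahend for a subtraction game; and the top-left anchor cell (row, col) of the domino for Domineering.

ply 1, O at XX.O/..OX | (0,2)=+0→XXOO/..OX*; (1,0)=-1→XX.O/O.OX; (1,1)=-1→XX.O/.OOX
ply 2, X at XXOO/..OX | (1,0)=+0→XXOO/X.OX*; (1,1)=+0→XXOO/.XOX
ply 3, O at XXOO/X.OX | (1,1)=+0→XXOO/XOOX*
ply 4: XXOO/XOOX is terminal +0 (X); from XX.O/..OX depth 9

O's best at [XX.O/..OX]: (0,2)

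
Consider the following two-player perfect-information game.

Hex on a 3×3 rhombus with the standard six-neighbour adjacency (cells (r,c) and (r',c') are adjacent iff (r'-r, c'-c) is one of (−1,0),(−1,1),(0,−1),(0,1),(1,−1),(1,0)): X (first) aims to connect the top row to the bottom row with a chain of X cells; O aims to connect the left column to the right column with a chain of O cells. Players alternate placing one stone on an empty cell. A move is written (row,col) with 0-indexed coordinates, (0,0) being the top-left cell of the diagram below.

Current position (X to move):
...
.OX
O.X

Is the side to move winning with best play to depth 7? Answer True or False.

ply 1, X at .../.OX/O.X | (0,0)=-1→X../.OX/O.X; (0,1)=-1→.X./.OX/O.X; (0,2)=+1→..X/.OX/O.X*; (1,0)=-1→.../XOX/O.X; (2,1)=-1→.../.OX/OXX
ply 2: ..X/.OX/O.X is terminal -1 (O); from .../.OX/O.X depth 7

X winning at [.../.OX/O.X]: True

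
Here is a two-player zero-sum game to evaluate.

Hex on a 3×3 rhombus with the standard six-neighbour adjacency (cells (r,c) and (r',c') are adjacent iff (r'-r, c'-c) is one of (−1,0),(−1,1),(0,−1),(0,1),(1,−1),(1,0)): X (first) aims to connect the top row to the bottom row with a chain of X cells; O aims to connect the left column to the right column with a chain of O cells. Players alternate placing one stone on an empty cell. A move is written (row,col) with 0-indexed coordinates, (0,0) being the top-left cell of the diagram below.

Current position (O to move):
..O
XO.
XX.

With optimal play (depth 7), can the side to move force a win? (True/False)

O winning at [..O/XO./XX.]: False

p1 O@[..O/XO./XX.]: (0,0)[O.O/XO./XX.]-1* (0,1)[.OO/XO./XX.]-1 (1,2)[..O/XOO/XX.]-1 (2,2)[..O/XO./XXO]-1
p2 X@[O.O/XO./XX.]: (0,1)[OXO/XO./XX.]+1* (1,2)[O.O/XOX/XX.]-1 (2,2)[O.O/XO./XXX]-1
p3 O@[OXO/XO./XX.] terminal -1; root [..O/XO./XX.] d7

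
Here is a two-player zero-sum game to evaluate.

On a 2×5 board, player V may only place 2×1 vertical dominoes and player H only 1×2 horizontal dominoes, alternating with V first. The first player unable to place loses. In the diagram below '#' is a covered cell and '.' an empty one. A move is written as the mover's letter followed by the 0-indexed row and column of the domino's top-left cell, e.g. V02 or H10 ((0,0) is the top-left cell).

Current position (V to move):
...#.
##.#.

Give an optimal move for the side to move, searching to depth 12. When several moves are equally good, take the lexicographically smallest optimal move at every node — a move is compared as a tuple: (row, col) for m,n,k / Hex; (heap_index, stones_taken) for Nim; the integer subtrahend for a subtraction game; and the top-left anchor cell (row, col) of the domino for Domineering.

[...#./##.#.] V move#1: V02:+1/..##./####.*, V04:-1/...##/##.##
[..##./####.] H move#2: H00:-1/####./####.*
[####./####.] V move#3: V04:+1/#####/#####*
[#####/#####] end (terminal -1, H#4); searched ...#./##.#. to 12

V's best at [...#./##.#.]: V02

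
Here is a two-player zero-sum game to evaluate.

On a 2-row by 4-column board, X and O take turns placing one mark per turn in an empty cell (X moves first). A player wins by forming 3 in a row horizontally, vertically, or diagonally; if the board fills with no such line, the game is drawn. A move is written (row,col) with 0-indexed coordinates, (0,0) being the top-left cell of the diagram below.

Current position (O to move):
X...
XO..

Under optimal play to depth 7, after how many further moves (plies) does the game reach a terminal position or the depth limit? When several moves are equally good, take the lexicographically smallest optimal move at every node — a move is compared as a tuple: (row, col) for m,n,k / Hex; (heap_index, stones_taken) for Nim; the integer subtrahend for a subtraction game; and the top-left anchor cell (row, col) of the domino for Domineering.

p1 O@[X.../XO..]: (0,1)[XO../XO..]+0* (0,2)[X.O./XO..]+0 (0,3)[X..O/XO..]+0 (1,2)[X.../XOO.]+0 (1,3)[X.../XO.O]+0
p2 X@[XO../XO..]: (0,2)[XOX./XO..]+0* (0,3)[XO.X/XO..]+0 (1,2)[XO../XOX.]+0 (1,3)[XO../XO.X]+0
p3 O@[XOX./XO..]: (0,3)[XOXO/XO..]+0* (1,2)[XOX./XOO.]+0 (1,3)[XOX./XO.O]+0
p4 X@[XOXO/XO..]: (1,2)[XOXO/XOX.]+0* (1,3)[XOXO/XO.X]+0
p5 O@[XOXO/XOX.]: (1,3)[XOXO/XOXO]+0*
p6 X@[XOXO/XOXO] terminal +0; root [X.../XO..] d7

PV length from [X.../XO..]: 5 plies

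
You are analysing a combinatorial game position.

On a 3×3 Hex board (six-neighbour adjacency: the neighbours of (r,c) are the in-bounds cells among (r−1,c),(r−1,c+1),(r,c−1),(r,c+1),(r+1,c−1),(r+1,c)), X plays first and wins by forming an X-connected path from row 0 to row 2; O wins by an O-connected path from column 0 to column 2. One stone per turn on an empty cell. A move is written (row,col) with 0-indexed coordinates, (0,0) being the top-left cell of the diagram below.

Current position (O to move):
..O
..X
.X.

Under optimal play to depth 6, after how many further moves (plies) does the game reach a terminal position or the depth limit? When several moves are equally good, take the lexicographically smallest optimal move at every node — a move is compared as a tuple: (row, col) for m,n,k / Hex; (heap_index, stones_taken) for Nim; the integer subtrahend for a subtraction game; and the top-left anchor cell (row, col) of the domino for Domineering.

p1 O@[..O/..X/.X.]: (0,0)[O.O/..X/.X.]+1* (0,1)[.OO/..X/.X.]+1 (1,0)[..O/O.X/.X.]+1 (1,1)[..O/.OX/.X.]+1 (2,0)[..O/..X/OX.]+1 (2,2)[..O/..X/.XO]-1
p2 X@[O.O/..X/.X.]: (0,1)[OXO/..X/.X.]-1* (1,0)[O.O/X.X/.X.]-1 (1,1)[O.O/.XX/.X.]-1 (2,0)[O.O/..X/XX.]-1 (2,2)[O.O/..X/.XX]-1
p3 O@[OXO/..X/.X.]: (1,0)[OXO/O.X/.X.]-1 (1,1)[OXO/.OX/.X.]+1* (2,0)[OXO/..X/OX.]-1 (2,2)[OXO/..X/.XO]-1
p4 X@[OXO/.OX/.X.]: (1,0)[OXO/XOX/.X.]-1* (2,0)[OXO/.OX/XX.]-1 (2,2)[OXO/.OX/.XX]-1
p5 O@[OXO/XOX/.X.]: (2,0)[OXO/XOX/OX.]+1* (2,2)[OXO/XOX/.XO]-1
p6 X@[OXO/XOX/OX.] terminal -1; root [..O/..X/.X.] d6

PV length from [..O/..X/.X.]: 5 plies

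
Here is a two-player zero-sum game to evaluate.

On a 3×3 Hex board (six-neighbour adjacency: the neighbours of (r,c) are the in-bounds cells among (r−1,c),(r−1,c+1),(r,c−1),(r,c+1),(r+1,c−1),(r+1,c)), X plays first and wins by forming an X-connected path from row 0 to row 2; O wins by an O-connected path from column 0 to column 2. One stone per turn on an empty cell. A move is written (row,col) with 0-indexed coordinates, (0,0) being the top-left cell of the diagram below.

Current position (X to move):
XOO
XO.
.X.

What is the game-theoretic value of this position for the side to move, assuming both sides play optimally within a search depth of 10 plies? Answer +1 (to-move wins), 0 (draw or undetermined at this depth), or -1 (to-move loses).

ply 1, X at XOO/XO./.X. | (1,2)=-1→XOO/XOX/.X.; (2,0)=+1→XOO/XO./XX.*; (2,2)=-1→XOO/XO./.XX
ply 2: XOO/XO./XX. is terminal -1 (O); from XOO/XO./.X. depth 10

value(XOO/XO./.X., X) = +1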